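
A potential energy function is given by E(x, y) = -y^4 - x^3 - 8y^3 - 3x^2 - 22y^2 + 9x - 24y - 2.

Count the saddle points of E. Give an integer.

E separates as a function of x plus a function of y, so ∇E=0 decouples.
∂E/∂x = -3(x - 1)(x + 3) = 0 at x ∈ {-3, 1}; ∂E/∂y = -4(y + 1)(y + 2)(y + 3) = 0 at y ∈ {-3, -2, -1}.
The Hessian is diagonal: diag(E_xx, E_yy). Second derivatives: E_xx(-3)=12, E_xx(1)=-12; E_yy(-3)=-8, E_yy(-2)=4, E_yy(-1)=-8.
Saddle points occur where the two diagonal entries have opposite signs: (-3, -3), (-3, -1), (1, -2). Count: 3.

3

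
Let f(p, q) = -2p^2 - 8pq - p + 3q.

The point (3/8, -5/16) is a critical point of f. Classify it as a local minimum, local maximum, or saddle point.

The Hessian of f is constant: H = [[-4, -8], [-8, 0]].
det(H) = (-4)·0 − (-8)² = -64.
Since det(H) < 0, H is indefinite and the critical point is a saddle point.

saddle point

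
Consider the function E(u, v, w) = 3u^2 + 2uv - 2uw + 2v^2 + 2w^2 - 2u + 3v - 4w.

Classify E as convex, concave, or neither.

convex

E is quadratic, so its Hessian is the constant matrix H = [[6, 2, -2], [2, 4, 0], [-2, 0, 4]].
Leading principal minors: 6, 20, 64.
All positive ⇒ H ≻ 0 ⇒ convex.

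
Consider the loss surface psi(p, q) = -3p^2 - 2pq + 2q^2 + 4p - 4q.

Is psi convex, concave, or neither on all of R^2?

neither

psi is quadratic, so its Hessian is the constant matrix H = [[-6, -2], [-2, 4]].
det(H) = -28, tr(H) = -2.
det(H) < 0, so H is indefinite: neither convex nor concave.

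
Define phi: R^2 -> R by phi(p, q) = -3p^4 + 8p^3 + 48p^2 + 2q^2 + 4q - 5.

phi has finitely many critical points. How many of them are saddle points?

2

phi separates as a function of p plus a function of q, so ∇phi=0 decouples.
∂phi/∂p = -12p(p - 4)(p + 2) = 0 at p ∈ {-2, 0, 4}; ∂phi/∂q = 4(q + 1) = 0 at q ∈ {-1}.
The Hessian is diagonal: diag(phi_pp, phi_qq). Second derivatives: phi_pp(-2)=-144, phi_pp(0)=96, phi_pp(4)=-288; phi_qq(-1)=4.
Saddle points occur where the two diagonal entries have opposite signs: (-2, -1), (4, -1). Count: 2.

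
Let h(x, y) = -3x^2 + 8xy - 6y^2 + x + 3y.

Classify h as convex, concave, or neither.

h is quadratic, so its Hessian is the constant matrix H = [[-6, 8], [8, -12]].
det(H) = 8, tr(H) = -18.
det(H) > 0 and tr(H) < 0, so H is negative definite everywhere: concave.

concave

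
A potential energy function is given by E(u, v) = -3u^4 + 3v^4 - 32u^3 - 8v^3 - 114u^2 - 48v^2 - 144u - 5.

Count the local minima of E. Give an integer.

E separates as a function of u plus a function of v, so ∇E=0 decouples.
∂E/∂u = -12(u + 1)(u + 3)(u + 4) = 0 at u ∈ {-4, -3, -1}; ∂E/∂v = 12v(v - 4)(v + 2) = 0 at v ∈ {-2, 0, 4}.
The Hessian is diagonal: diag(E_uu, E_vv). Second derivatives: E_uu(-4)=-36, E_uu(-3)=24, E_uu(-1)=-72; E_vv(-2)=144, E_vv(0)=-96, E_vv(4)=288.
Local minima occur where both diagonal entries positive: (-3, -2), (-3, 4). Count: 2.

2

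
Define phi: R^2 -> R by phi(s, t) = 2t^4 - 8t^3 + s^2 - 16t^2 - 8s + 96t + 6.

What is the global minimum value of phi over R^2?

-170

phi(s,t) separates as P(s) + Q(t) + 6, so its minimum is min P + min Q + 6.
P'(s) = 2s - 8 vanishes at s ∈ {4}; Q'(t) = 8(t - 3)(t - 2)(t + 2) vanishes at t ∈ {-2, 2, 3}.
Local minima of P (where P''>0): P(4)=-16. Local minima of Q: Q(-2)=-160, Q(3)=90.
So the global minimum of phi is P(4) + Q(-2) + 6 = -16 − 160 + 6 = -170, attained at (4, -2).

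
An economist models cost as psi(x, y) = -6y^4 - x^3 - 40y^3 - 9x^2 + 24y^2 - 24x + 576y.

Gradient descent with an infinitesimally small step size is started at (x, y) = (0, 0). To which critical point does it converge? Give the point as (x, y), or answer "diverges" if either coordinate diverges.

diverges

psi is separable, so gradient descent decouples: x follows -∂psi/∂x, y follows -∂psi/∂y.
∂psi/∂x = -3(x + 2)(x + 4); at x=0 this is -24, so x increases.
∂psi/∂y = -24(y - 2)(y + 3)(y + 4); at y=0 this is 576, so y decreases.
The x-coordinate has no critical point in that direction and runs off to infinity.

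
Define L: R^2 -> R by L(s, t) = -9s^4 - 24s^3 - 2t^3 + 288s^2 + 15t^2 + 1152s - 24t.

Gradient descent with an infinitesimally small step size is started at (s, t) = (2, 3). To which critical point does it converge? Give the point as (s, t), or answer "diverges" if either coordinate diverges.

(-2, 1)

L is separable, so gradient descent decouples: s follows -∂L/∂s, t follows -∂L/∂t.
∂L/∂s = -36(s - 4)(s + 2)(s + 4); at s=2 this is 1728, so s decreases.
∂L/∂t = -6(t - 4)(t - 1); at t=3 this is 12, so t decreases.
s converges to its nearest critical value -2 (a local min of the s-part); t converges to 1. The iterate converges to (-2, 1).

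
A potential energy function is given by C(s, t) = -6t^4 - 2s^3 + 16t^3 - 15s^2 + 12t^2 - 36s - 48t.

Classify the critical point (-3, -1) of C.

The mixed partial ∂²C/∂s∂t is 0, so the Hessian at any point is diag(C_ss, C_tt) = diag(-6(2s + 5), 24(-3t^2 + 4t + 1)).
At (-3, -1): H = diag(6, -144).
The eigenvalues have opposite signs, so H is indefinite: a saddle point.

saddle point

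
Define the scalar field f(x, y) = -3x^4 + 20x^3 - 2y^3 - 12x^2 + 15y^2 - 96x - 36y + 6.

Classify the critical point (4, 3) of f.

local maximum

The mixed partial ∂²f/∂x∂y is 0, so the Hessian at any point is diag(f_xx, f_yy) = diag(12(-3x^2 + 10x - 2), 6(-2y + 5)).
At (4, 3): H = diag(-120, -6).
Both eigenvalues are negative, so H is negative definite: a local maximum.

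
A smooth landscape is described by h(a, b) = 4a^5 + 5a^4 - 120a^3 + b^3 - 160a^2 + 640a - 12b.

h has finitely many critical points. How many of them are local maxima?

2

h separates as a function of a plus a function of b, so ∇h=0 decouples.
∂h/∂a = 20(a - 4)(a - 1)(a + 2)(a + 4) = 0 at a ∈ {-4, -2, 1, 4}; ∂h/∂b = 3(b - 2)(b + 2) = 0 at b ∈ {-2, 2}.
The Hessian is diagonal: diag(h_aa, h_bb). Second derivatives: h_aa(-4)=-1600, h_aa(-2)=720, h_aa(1)=-900, h_aa(4)=2880; h_bb(-2)=-12, h_bb(2)=12.
Local maxima occur where both diagonal entries negative: (-4, -2), (1, -2). Count: 2.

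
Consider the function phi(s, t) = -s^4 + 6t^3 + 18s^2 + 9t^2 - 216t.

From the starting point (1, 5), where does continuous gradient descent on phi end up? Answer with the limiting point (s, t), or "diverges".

phi is separable, so gradient descent decouples: s follows -∂phi/∂s, t follows -∂phi/∂t.
∂phi/∂s = -4s(s - 3)(s + 3); at s=1 this is 32, so s decreases.
∂phi/∂t = 18(t - 3)(t + 4); at t=5 this is 324, so t decreases.
s converges to its nearest critical value 0 (a local min of the s-part); t converges to 3. The iterate converges to (0, 3).

(0, 3)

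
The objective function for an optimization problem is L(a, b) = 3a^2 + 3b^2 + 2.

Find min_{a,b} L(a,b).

2

L(a,b) separates as P(a) + Q(b) + 2, so its minimum is min P + min Q + 2.
P'(a) = 6a vanishes at a ∈ {0}; Q'(b) = 6b vanishes at b ∈ {0}.
Local minima of P (where P''>0): P(0)=0. Local minima of Q: Q(0)=0.
So the global minimum of L is P(0) + Q(0) + 2 = 0 + 0 + 2 = 2, attained at (0, 0).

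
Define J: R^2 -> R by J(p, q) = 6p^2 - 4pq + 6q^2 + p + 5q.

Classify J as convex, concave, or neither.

J is quadratic, so its Hessian is the constant matrix H = [[12, -4], [-4, 12]].
det(H) = 128, tr(H) = 24.
det(H) > 0 and tr(H) > 0, so H is positive definite everywhere: convex.

convex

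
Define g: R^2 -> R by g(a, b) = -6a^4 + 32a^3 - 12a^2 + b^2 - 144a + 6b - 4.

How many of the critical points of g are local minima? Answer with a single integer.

g separates as a function of a plus a function of b, so ∇g=0 decouples.
∂g/∂a = -24(a - 3)(a - 2)(a + 1) = 0 at a ∈ {-1, 2, 3}; ∂g/∂b = 2(b + 3) = 0 at b ∈ {-3}.
The Hessian is diagonal: diag(g_aa, g_bb). Second derivatives: g_aa(-1)=-288, g_aa(2)=72, g_aa(3)=-96; g_bb(-3)=2.
Local minima occur where both diagonal entries positive: (2, -3). Count: 1.

1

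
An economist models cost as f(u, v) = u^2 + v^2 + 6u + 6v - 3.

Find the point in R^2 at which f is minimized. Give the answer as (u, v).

(-3, -3)

f(u,v) separates as P(u) + Q(v) − 3, so its minimum is min P + min Q − 3.
P'(u) = 2u + 6 vanishes at u ∈ {-3}; Q'(v) = 2v + 6 vanishes at v ∈ {-3}.
Local minima of P (where P''>0): P(-3)=-9. Local minima of Q: Q(-3)=-9.
So the global minimum of f is P(-3) + Q(-3) − 3 = -9 − 9 − 3 = -21, attained at (-3, -3).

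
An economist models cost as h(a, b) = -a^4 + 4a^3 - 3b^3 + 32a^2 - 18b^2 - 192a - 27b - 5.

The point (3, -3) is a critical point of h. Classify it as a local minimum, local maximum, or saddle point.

local minimum

The mixed partial ∂²h/∂a∂b is 0, so the Hessian at any point is diag(h_aa, h_bb) = diag(4(-3a^2 + 6a + 16), -18(b + 2)).
At (3, -3): H = diag(28, 18).
Both eigenvalues are positive, so H is positive definite: a local minimum.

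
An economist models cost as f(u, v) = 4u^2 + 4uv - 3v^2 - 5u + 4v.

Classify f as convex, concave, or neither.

neither

f is quadratic, so its Hessian is the constant matrix H = [[8, 4], [4, -6]].
det(H) = -64, tr(H) = 2.
det(H) < 0, so H is indefinite: neither convex nor concave.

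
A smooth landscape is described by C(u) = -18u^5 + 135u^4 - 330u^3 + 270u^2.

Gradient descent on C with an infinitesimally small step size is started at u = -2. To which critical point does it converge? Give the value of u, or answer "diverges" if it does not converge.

C'(u) = -90u(u - 3)(u - 2)(u - 1), so C'(-2) = -10800.
Gradient descent moves in the -C' direction, i.e. u is increasing.
The nearest critical point in that direction is u = 0, where C'' = 540 > 0 (a local minimum). The iterate converges there.

0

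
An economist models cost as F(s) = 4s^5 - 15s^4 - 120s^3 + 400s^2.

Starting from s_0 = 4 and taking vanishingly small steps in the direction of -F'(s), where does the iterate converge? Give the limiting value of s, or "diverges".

5

F'(s) = 20s(s - 5)(s - 2)(s + 4), so F'(4) = -1280.
Gradient descent moves in the -F' direction, i.e. s is increasing.
The nearest critical point in that direction is s = 5, where F'' = 2700 > 0 (a local minimum). The iterate converges there.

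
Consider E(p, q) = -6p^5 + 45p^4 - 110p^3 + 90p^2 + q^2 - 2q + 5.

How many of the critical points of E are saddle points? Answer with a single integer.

2

E separates as a function of p plus a function of q, so ∇E=0 decouples.
∂E/∂p = -30p(p - 3)(p - 2)(p - 1) = 0 at p ∈ {0, 1, 2, 3}; ∂E/∂q = 2(q - 1) = 0 at q ∈ {1}.
The Hessian is diagonal: diag(E_pp, E_qq). Second derivatives: E_pp(0)=180, E_pp(1)=-60, E_pp(2)=60, E_pp(3)=-180; E_qq(1)=2.
Saddle points occur where the two diagonal entries have opposite signs: (1, 1), (3, 1). Count: 2.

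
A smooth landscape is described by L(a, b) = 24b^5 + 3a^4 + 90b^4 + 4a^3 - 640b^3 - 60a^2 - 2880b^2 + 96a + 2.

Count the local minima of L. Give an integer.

4

L separates as a function of a plus a function of b, so ∇L=0 decouples.
∂L/∂a = 12(a - 2)(a - 1)(a + 4) = 0 at a ∈ {-4, 1, 2}; ∂L/∂b = 120b(b - 4)(b + 3)(b + 4) = 0 at b ∈ {-4, -3, 0, 4}.
The Hessian is diagonal: diag(L_aa, L_bb). Second derivatives: L_aa(-4)=360, L_aa(1)=-60, L_aa(2)=72; L_bb(-4)=-3840, L_bb(-3)=2520, L_bb(0)=-5760, L_bb(4)=26880.
Local minima occur where both diagonal entries positive: (-4, -3), (-4, 4), (2, -3), (2, 4). Count: 4.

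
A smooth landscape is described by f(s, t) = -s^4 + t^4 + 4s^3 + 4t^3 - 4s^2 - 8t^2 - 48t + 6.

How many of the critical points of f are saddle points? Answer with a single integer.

f separates as a function of s plus a function of t, so ∇f=0 decouples.
∂f/∂s = -4s(s - 2)(s - 1) = 0 at s ∈ {0, 1, 2}; ∂f/∂t = 4(t - 2)(t + 2)(t + 3) = 0 at t ∈ {-3, -2, 2}.
The Hessian is diagonal: diag(f_ss, f_tt). Second derivatives: f_ss(0)=-8, f_ss(1)=4, f_ss(2)=-8; f_tt(-3)=20, f_tt(-2)=-16, f_tt(2)=80.
Saddle points occur where the two diagonal entries have opposite signs: (0, -3), (0, 2), (1, -2), (2, -3), (2, 2). Count: 5.

5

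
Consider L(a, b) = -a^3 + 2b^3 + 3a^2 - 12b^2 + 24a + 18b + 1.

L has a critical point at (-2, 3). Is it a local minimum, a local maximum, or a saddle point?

local minimum

The mixed partial ∂²L/∂a∂b is 0, so the Hessian at any point is diag(L_aa, L_bb) = diag(6(-a + 1), 12(b - 2)).
At (-2, 3): H = diag(18, 12).
Both eigenvalues are positive, so H is positive definite: a local minimum.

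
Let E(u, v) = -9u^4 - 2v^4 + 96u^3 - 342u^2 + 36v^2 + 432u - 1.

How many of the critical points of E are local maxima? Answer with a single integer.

E separates as a function of u plus a function of v, so ∇E=0 decouples.
∂E/∂u = -36(u - 4)(u - 3)(u - 1) = 0 at u ∈ {1, 3, 4}; ∂E/∂v = -8v(v - 3)(v + 3) = 0 at v ∈ {-3, 0, 3}.
The Hessian is diagonal: diag(E_uu, E_vv). Second derivatives: E_uu(1)=-216, E_uu(3)=72, E_uu(4)=-108; E_vv(-3)=-144, E_vv(0)=72, E_vv(3)=-144.
Local maxima occur where both diagonal entries negative: (1, -3), (1, 3), (4, -3), (4, 3). Count: 4.

4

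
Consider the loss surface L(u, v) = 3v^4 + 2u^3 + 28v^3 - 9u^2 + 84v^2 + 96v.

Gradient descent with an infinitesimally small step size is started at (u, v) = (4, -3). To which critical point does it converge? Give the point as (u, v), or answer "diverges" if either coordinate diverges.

L is separable, so gradient descent decouples: u follows -∂L/∂u, v follows -∂L/∂v.
∂L/∂u = 6u(u - 3); at u=4 this is 24, so u decreases.
∂L/∂v = 12(v + 1)(v + 2)(v + 4); at v=-3 this is 24, so v decreases.
u converges to its nearest critical value 3 (a local min of the u-part); v converges to -4. The iterate converges to (3, -4).

(3, -4)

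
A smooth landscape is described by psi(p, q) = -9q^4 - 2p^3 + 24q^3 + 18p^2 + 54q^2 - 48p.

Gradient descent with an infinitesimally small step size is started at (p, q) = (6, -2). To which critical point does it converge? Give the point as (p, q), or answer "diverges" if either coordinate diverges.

diverges

psi is separable, so gradient descent decouples: p follows -∂psi/∂p, q follows -∂psi/∂q.
∂psi/∂p = -6(p - 4)(p - 2); at p=6 this is -48, so p increases.
∂psi/∂q = -36q(q - 3)(q + 1); at q=-2 this is 360, so q decreases.
The p-coordinate has no critical point in that direction and runs off to infinity.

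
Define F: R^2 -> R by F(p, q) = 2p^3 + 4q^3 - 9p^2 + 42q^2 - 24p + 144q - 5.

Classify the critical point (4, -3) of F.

The mixed partial ∂²F/∂p∂q is 0, so the Hessian at any point is diag(F_pp, F_qq) = diag(6(2p - 3), 12(2q + 7)).
At (4, -3): H = diag(30, 12).
Both eigenvalues are positive, so H is positive definite: a local minimum.

local minimum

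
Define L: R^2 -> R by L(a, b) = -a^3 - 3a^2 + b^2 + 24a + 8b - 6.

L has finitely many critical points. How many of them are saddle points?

L separates as a function of a plus a function of b, so ∇L=0 decouples.
∂L/∂a = -3(a - 2)(a + 4) = 0 at a ∈ {-4, 2}; ∂L/∂b = 2(b + 4) = 0 at b ∈ {-4}.
The Hessian is diagonal: diag(L_aa, L_bb). Second derivatives: L_aa(-4)=18, L_aa(2)=-18; L_bb(-4)=2.
Saddle points occur where the two diagonal entries have opposite signs: (2, -4). Count: 1.

1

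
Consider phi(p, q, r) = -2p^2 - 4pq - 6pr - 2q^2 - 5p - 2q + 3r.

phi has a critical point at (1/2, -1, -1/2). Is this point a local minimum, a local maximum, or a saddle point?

saddle point

The Hessian is constant: H = [[-4, -4, -6], [-4, -4, 0], [-6, 0, 0]].
Leading principal minors: Δ₁ = -4, Δ₂ = 0, Δ₃ = 144.
The minors fit neither the all-positive nor the alternating-sign pattern, so H is indefinite: a saddle point.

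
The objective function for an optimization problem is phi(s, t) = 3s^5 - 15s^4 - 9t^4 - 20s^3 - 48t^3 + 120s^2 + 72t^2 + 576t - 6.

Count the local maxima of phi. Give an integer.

phi separates as a function of s plus a function of t, so ∇phi=0 decouples.
∂phi/∂s = 15s(s - 4)(s - 2)(s + 2) = 0 at s ∈ {-2, 0, 2, 4}; ∂phi/∂t = -36(t - 2)(t + 2)(t + 4) = 0 at t ∈ {-4, -2, 2}.
The Hessian is diagonal: diag(phi_ss, phi_tt). Second derivatives: phi_ss(-2)=-720, phi_ss(0)=240, phi_ss(2)=-240, phi_ss(4)=720; phi_tt(-4)=-432, phi_tt(-2)=288, phi_tt(2)=-864.
Local maxima occur where both diagonal entries negative: (-2, -4), (-2, 2), (2, -4), (2, 2). Count: 4.

4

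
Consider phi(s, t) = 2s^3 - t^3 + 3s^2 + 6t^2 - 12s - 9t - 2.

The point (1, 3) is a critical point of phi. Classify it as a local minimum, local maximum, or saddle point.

The mixed partial ∂²phi/∂s∂t is 0, so the Hessian at any point is diag(phi_ss, phi_tt) = diag(6(2s + 1), 6(-t + 2)).
At (1, 3): H = diag(18, -6).
The eigenvalues have opposite signs, so H is indefinite: a saddle point.

saddle point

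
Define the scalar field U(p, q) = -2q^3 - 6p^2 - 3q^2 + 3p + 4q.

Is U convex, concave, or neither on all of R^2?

The term -2q^3 is cubic, so the Hessian is not constant.
∂²U/∂q² = -12q - 6, which takes both signs as q varies (negative for sufficiently large q). A diagonal entry of the Hessian changing sign means the Hessian is neither positive- nor negative-semidefinite on all of R^2.

neither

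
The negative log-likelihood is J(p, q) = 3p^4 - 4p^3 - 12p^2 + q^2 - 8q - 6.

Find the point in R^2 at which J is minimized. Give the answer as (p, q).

(2, 4)

J(p,q) separates as A(p) + B(q) − 6, so its minimum is min A + min B − 6.
A'(p) = 12p(p - 2)(p + 1) vanishes at p ∈ {-1, 0, 2}; B'(q) = 2q - 8 vanishes at q ∈ {4}.
Local minima of A (where A''>0): A(-1)=-5, A(2)=-32. Local minima of B: B(4)=-16.
So the global minimum of J is A(2) + B(4) − 6 = -32 − 16 − 6 = -54, attained at (2, 4).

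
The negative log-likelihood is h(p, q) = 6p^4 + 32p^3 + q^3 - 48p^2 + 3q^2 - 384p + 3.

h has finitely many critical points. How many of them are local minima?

h separates as a function of p plus a function of q, so ∇h=0 decouples.
∂h/∂p = 24(p - 2)(p + 2)(p + 4) = 0 at p ∈ {-4, -2, 2}; ∂h/∂q = 3q(q + 2) = 0 at q ∈ {-2, 0}.
The Hessian is diagonal: diag(h_pp, h_qq). Second derivatives: h_pp(-4)=288, h_pp(-2)=-192, h_pp(2)=576; h_qq(-2)=-6, h_qq(0)=6.
Local minima occur where both diagonal entries positive: (-4, 0), (2, 0). Count: 2.

2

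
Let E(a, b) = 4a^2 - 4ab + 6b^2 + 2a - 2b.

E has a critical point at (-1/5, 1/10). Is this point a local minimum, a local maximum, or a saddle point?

The Hessian of E is constant: H = [[8, -4], [-4, 12]].
det(H) = 8·12 − (-4)² = 80.
det(H) > 0 and tr(H) = 20 > 0, so H is positive definite and the point is a local minimum.

local minimum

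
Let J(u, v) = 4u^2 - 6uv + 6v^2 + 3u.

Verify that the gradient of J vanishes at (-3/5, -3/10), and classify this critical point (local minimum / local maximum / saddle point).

∇J = (8u - 6v + 3, -6u + 12v); substituting (-3/5, -3/10) gives ∇J = (0, 0), so (-3/5, -3/10) is indeed a critical point.
The Hessian of J is constant: H = [[8, -6], [-6, 12]].
det(H) = 8·12 − (-6)² = 60.
det(H) > 0 and tr(H) = 20 > 0, so H is positive definite and the point is a local minimum.

local minimum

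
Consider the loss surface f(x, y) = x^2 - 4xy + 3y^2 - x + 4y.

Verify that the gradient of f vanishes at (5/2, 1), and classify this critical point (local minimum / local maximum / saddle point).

saddle point

∇f = (2x - 4y - 1, -4x + 6y + 4); substituting (5/2, 1) gives ∇f = (0, 0), so (5/2, 1) is indeed a critical point.
The Hessian of f is constant: H = [[2, -4], [-4, 6]].
det(H) = 2·6 − (-4)² = -4.
Since det(H) < 0, H is indefinite and the critical point is a saddle point.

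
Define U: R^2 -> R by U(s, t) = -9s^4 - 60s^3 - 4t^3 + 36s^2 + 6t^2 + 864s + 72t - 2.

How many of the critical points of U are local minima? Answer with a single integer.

U separates as a function of s plus a function of t, so ∇U=0 decouples.
∂U/∂s = -36(s - 2)(s + 3)(s + 4) = 0 at s ∈ {-4, -3, 2}; ∂U/∂t = -12(t - 3)(t + 2) = 0 at t ∈ {-2, 3}.
The Hessian is diagonal: diag(U_ss, U_tt). Second derivatives: U_ss(-4)=-216, U_ss(-3)=180, U_ss(2)=-1080; U_tt(-2)=60, U_tt(3)=-60.
Local minima occur where both diagonal entries positive: (-3, -2). Count: 1.

1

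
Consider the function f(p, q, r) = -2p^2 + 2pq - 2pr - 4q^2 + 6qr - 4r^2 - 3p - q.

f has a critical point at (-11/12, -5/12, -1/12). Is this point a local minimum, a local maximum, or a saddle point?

The Hessian is constant: H = [[-4, 2, -2], [2, -8, 6], [-2, 6, -8]].
Leading principal minors: Δ₁ = -4, Δ₂ = 28, Δ₃ = -96.
The minors alternate sign starting negative (−, +, −), so H is negative definite: a local maximum.

local maximum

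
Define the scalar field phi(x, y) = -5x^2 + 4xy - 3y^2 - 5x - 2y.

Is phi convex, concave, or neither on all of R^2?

phi is quadratic, so its Hessian is the constant matrix H = [[-10, 4], [4, -6]].
det(H) = 44, tr(H) = -16.
det(H) > 0 and tr(H) < 0, so H is negative definite everywhere: concave.

concave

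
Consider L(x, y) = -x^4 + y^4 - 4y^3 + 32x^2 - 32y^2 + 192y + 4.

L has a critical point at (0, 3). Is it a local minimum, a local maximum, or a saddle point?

saddle point

The mixed partial ∂²L/∂x∂y is 0, so the Hessian at any point is diag(L_xx, L_yy) = diag(4(-3x^2 + 16), 4(3y^2 - 6y - 16)).
At (0, 3): H = diag(64, -28).
The eigenvalues have opposite signs, so H is indefinite: a saddle point.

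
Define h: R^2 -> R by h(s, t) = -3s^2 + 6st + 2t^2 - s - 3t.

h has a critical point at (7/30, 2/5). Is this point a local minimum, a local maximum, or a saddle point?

The Hessian of h is constant: H = [[-6, 6], [6, 4]].
det(H) = (-6)·4 − 6² = -60.
Since det(H) < 0, H is indefinite and the critical point is a saddle point.

saddle point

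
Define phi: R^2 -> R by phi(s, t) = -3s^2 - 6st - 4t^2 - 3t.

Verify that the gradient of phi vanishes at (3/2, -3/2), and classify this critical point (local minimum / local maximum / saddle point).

local maximum

∇phi = (-6s - 6t, -6s - 8t - 3); substituting (3/2, -3/2) gives ∇phi = (0, 0), so (3/2, -3/2) is indeed a critical point.
The Hessian of phi is constant: H = [[-6, -6], [-6, -8]].
det(H) = (-6)·(-8) − (-6)² = 12.
det(H) > 0 and tr(H) = -14 < 0, so H is negative definite and the point is a local maximum.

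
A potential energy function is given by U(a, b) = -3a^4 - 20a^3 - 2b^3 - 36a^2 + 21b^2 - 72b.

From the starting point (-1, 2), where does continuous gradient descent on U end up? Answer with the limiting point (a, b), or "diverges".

(-2, 3)

U is separable, so gradient descent decouples: a follows -∂U/∂a, b follows -∂U/∂b.
∂U/∂a = -12a(a + 2)(a + 3); at a=-1 this is 24, so a decreases.
∂U/∂b = -6(b - 4)(b - 3); at b=2 this is -12, so b increases.
a converges to its nearest critical value -2 (a local min of the a-part); b converges to 3. The iterate converges to (-2, 3).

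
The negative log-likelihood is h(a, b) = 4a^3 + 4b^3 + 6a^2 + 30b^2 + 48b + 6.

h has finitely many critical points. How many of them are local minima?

h separates as a function of a plus a function of b, so ∇h=0 decouples.
∂h/∂a = 12a(a + 1) = 0 at a ∈ {-1, 0}; ∂h/∂b = 12(b + 1)(b + 4) = 0 at b ∈ {-4, -1}.
The Hessian is diagonal: diag(h_aa, h_bb). Second derivatives: h_aa(-1)=-12, h_aa(0)=12; h_bb(-4)=-36, h_bb(-1)=36.
Local minima occur where both diagonal entries positive: (0, -1). Count: 1.

1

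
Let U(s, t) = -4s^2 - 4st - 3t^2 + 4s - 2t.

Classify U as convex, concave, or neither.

concave

U is quadratic, so its Hessian is the constant matrix H = [[-8, -4], [-4, -6]].
det(H) = 32, tr(H) = -14.
det(H) > 0 and tr(H) < 0, so H is negative definite everywhere: concave.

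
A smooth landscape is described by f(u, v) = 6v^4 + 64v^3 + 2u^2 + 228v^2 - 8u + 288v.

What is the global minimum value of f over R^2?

-126

f(u,v) separates as P(u) + Q(v), so its minimum is min P + min Q.
P'(u) = 4u - 8 vanishes at u ∈ {2}; Q'(v) = 24(v + 1)(v + 3)(v + 4) vanishes at v ∈ {-4, -3, -1}.
Local minima of P (where P''>0): P(2)=-8. Local minima of Q: Q(-4)=-64, Q(-1)=-118.
So the global minimum of f is P(2) + Q(-1) = -8 − 118 = -126, attained at (2, -1).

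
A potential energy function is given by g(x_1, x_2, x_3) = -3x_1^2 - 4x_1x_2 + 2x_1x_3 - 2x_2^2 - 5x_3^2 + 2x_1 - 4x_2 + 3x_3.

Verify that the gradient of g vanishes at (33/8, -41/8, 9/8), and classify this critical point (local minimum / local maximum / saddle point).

∇g = (-6x_1 - 4x_2 + 2x_3 + 2, -4x_1 - 4x_2 - 4, 2x_1 - 10x_3 + 3); substituting (33/8, -41/8, 9/8) gives ∇g = (0, 0, 0), so (33/8, -41/8, 9/8) is indeed a critical point.
The Hessian is constant: H = [[-6, -4, 2], [-4, -4, 0], [2, 0, -10]].
Leading principal minors: Δ₁ = -6, Δ₂ = 8, Δ₃ = -64.
The minors alternate sign starting negative (−, +, −), so H is negative definite: a local maximum.

local maximum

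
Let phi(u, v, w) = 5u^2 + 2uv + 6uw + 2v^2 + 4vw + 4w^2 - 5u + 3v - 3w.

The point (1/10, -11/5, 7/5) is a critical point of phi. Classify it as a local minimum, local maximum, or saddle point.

local minimum

The Hessian is constant: H = [[10, 2, 6], [2, 4, 4], [6, 4, 8]].
Leading principal minors: Δ₁ = 10, Δ₂ = 36, Δ₃ = 80.
All leading minors are positive, so H is positive definite: a local minimum.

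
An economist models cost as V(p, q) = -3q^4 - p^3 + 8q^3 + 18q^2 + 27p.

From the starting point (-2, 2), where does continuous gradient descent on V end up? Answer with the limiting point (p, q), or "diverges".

V is separable, so gradient descent decouples: p follows -∂V/∂p, q follows -∂V/∂q.
∂V/∂p = -3(p - 3)(p + 3); at p=-2 this is 15, so p decreases.
∂V/∂q = -12q(q - 3)(q + 1); at q=2 this is 72, so q decreases.
p converges to its nearest critical value -3 (a local min of the p-part); q converges to 0. The iterate converges to (-3, 0).

(-3, 0)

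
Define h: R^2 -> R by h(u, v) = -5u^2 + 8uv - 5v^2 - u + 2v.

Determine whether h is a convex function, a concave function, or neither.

concave

h is quadratic, so its Hessian is the constant matrix H = [[-10, 8], [8, -10]].
det(H) = 36, tr(H) = -20.
det(H) > 0 and tr(H) < 0, so H is negative definite everywhere: concave.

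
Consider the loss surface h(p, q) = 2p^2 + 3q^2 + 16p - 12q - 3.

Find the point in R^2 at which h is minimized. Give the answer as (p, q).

h(p,q) separates as A(p) + B(q) − 3, so its minimum is min A + min B − 3.
A'(p) = 4p + 16 vanishes at p ∈ {-4}; B'(q) = 6q - 12 vanishes at q ∈ {2}.
Local minima of A (where A''>0): A(-4)=-32. Local minima of B: B(2)=-12.
So the global minimum of h is A(-4) + B(2) − 3 = -32 − 12 − 3 = -47, attained at (-4, 2).

(-4, 2)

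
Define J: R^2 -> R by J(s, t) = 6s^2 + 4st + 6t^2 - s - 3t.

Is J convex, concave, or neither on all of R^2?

convex

J is quadratic, so its Hessian is the constant matrix H = [[12, 4], [4, 12]].
det(H) = 128, tr(H) = 24.
det(H) > 0 and tr(H) > 0, so H is positive definite everywhere: convex.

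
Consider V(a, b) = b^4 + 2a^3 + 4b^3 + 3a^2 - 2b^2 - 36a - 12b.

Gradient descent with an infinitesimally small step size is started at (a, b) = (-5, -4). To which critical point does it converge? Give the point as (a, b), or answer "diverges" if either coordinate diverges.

V is separable, so gradient descent decouples: a follows -∂V/∂a, b follows -∂V/∂b.
∂V/∂a = 6(a - 2)(a + 3); at a=-5 this is 84, so a decreases.
∂V/∂b = 4(b - 1)(b + 1)(b + 3); at b=-4 this is -60, so b increases.
The a-coordinate has no critical point in that direction and runs off to infinity.

diverges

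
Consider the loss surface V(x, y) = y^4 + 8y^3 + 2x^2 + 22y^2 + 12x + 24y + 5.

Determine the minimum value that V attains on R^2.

V(x,y) separates as P(x) + Q(y) + 5, so its minimum is min P + min Q + 5.
P'(x) = 4x + 12 vanishes at x ∈ {-3}; Q'(y) = 4(y + 1)(y + 2)(y + 3) vanishes at y ∈ {-3, -2, -1}.
Local minima of P (where P''>0): P(-3)=-18. Local minima of Q: Q(-3)=-9, Q(-1)=-9.
So the global minimum of V is P(-3) + Q(-3) + 5 = -18 − 9 + 5 = -22, attained at (-3, -3).

-22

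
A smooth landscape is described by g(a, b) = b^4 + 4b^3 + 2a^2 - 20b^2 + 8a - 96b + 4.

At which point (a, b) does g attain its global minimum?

(-2, 3)

g(a,b) separates as P(a) + Q(b) + 4, so its minimum is min P + min Q + 4.
P'(a) = 4a + 8 vanishes at a ∈ {-2}; Q'(b) = 4(b - 3)(b + 2)(b + 4) vanishes at b ∈ {-4, -2, 3}.
Local minima of P (where P''>0): P(-2)=-8. Local minima of Q: Q(-4)=64, Q(3)=-279.
So the global minimum of g is P(-2) + Q(3) + 4 = -8 − 279 + 4 = -283, attained at (-2, 3).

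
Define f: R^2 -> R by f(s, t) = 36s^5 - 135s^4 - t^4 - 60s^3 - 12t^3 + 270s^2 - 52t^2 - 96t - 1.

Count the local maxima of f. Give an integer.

4

f separates as a function of s plus a function of t, so ∇f=0 decouples.
∂f/∂s = 180s(s - 3)(s - 1)(s + 1) = 0 at s ∈ {-1, 0, 1, 3}; ∂f/∂t = -4(t + 2)(t + 3)(t + 4) = 0 at t ∈ {-4, -3, -2}.
The Hessian is diagonal: diag(f_ss, f_tt). Second derivatives: f_ss(-1)=-1440, f_ss(0)=540, f_ss(1)=-720, f_ss(3)=4320; f_tt(-4)=-8, f_tt(-3)=4, f_tt(-2)=-8.
Local maxima occur where both diagonal entries negative: (-1, -4), (-1, -2), (1, -4), (1, -2). Count: 4.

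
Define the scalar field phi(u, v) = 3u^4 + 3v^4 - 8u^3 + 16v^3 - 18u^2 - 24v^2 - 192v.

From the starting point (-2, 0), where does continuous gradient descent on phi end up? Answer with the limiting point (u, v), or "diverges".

phi is separable, so gradient descent decouples: u follows -∂phi/∂u, v follows -∂phi/∂v.
∂phi/∂u = 12u(u - 3)(u + 1); at u=-2 this is -120, so u increases.
∂phi/∂v = 12(v - 2)(v + 2)(v + 4); at v=0 this is -192, so v increases.
u converges to its nearest critical value -1 (a local min of the u-part); v converges to 2. The iterate converges to (-1, 2).

(-1, 2)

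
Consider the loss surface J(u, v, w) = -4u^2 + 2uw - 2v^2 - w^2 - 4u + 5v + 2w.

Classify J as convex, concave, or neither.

concave

J is quadratic, so its Hessian is the constant matrix H = [[-8, 0, 2], [0, -4, 0], [2, 0, -2]].
Leading principal minors: -8, 32, -48.
Signs alternate −, +, − ⇒ H ≺ 0 ⇒ concave.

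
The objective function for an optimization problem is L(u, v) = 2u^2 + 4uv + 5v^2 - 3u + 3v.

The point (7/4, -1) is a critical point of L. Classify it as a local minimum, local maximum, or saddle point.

local minimum

The Hessian of L is constant: H = [[4, 4], [4, 10]].
det(H) = 4·10 − 4² = 24.
det(H) > 0 and tr(H) = 14 > 0, so H is positive definite and the point is a local minimum.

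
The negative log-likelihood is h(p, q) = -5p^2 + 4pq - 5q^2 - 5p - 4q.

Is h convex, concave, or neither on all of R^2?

concave

h is quadratic, so its Hessian is the constant matrix H = [[-10, 4], [4, -10]].
det(H) = 84, tr(H) = -20.
det(H) > 0 and tr(H) < 0, so H is negative definite everywhere: concave.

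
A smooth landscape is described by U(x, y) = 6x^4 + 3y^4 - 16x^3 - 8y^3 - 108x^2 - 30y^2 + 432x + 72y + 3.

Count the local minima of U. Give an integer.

U separates as a function of x plus a function of y, so ∇U=0 decouples.
∂U/∂x = 24(x - 3)(x - 2)(x + 3) = 0 at x ∈ {-3, 2, 3}; ∂U/∂y = 12(y - 3)(y - 1)(y + 2) = 0 at y ∈ {-2, 1, 3}.
The Hessian is diagonal: diag(U_xx, U_yy). Second derivatives: U_xx(-3)=720, U_xx(2)=-120, U_xx(3)=144; U_yy(-2)=180, U_yy(1)=-72, U_yy(3)=120.
Local minima occur where both diagonal entries positive: (-3, -2), (-3, 3), (3, -2), (3, 3). Count: 4.

4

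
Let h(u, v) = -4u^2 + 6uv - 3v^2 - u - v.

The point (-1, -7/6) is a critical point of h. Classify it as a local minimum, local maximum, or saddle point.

local maximum

The Hessian of h is constant: H = [[-8, 6], [6, -6]].
det(H) = (-8)·(-6) − 6² = 12.
det(H) > 0 and tr(H) = -14 < 0, so H is negative definite and the point is a local maximum.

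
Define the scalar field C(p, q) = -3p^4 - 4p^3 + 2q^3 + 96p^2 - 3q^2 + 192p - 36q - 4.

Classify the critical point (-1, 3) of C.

The mixed partial ∂²C/∂p∂q is 0, so the Hessian at any point is diag(C_pp, C_qq) = diag(12(-3p^2 - 2p + 16), 6(2q - 1)).
At (-1, 3): H = diag(180, 30).
Both eigenvalues are positive, so H is positive definite: a local minimum.

local minimum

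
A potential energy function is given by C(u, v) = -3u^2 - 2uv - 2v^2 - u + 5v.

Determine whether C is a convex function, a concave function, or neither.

concave

C is quadratic, so its Hessian is the constant matrix H = [[-6, -2], [-2, -4]].
det(H) = 20, tr(H) = -10.
det(H) > 0 and tr(H) < 0, so H is negative definite everywhere: concave.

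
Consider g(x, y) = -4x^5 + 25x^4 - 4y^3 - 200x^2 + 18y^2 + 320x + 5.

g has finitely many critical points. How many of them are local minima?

2

g separates as a function of x plus a function of y, so ∇g=0 decouples.
∂g/∂x = -20(x - 4)(x - 2)(x - 1)(x + 2) = 0 at x ∈ {-2, 1, 2, 4}; ∂g/∂y = -12y(y - 3) = 0 at y ∈ {0, 3}.
The Hessian is diagonal: diag(g_xx, g_yy). Second derivatives: g_xx(-2)=1440, g_xx(1)=-180, g_xx(2)=160, g_xx(4)=-720; g_yy(0)=36, g_yy(3)=-36.
Local minima occur where both diagonal entries positive: (-2, 0), (2, 0). Count: 2.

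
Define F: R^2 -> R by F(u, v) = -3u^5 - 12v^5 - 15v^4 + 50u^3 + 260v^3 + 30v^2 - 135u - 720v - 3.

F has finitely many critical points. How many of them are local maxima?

4

F separates as a function of u plus a function of v, so ∇F=0 decouples.
∂F/∂u = -15(u - 3)(u - 1)(u + 1)(u + 3) = 0 at u ∈ {-3, -1, 1, 3}; ∂F/∂v = -60(v - 3)(v - 1)(v + 1)(v + 4) = 0 at v ∈ {-4, -1, 1, 3}.
The Hessian is diagonal: diag(F_uu, F_vv). Second derivatives: F_uu(-3)=720, F_uu(-1)=-240, F_uu(1)=240, F_uu(3)=-720; F_vv(-4)=6300, F_vv(-1)=-1440, F_vv(1)=1200, F_vv(3)=-3360.
Local maxima occur where both diagonal entries negative: (-1, -1), (-1, 3), (3, -1), (3, 3). Count: 4.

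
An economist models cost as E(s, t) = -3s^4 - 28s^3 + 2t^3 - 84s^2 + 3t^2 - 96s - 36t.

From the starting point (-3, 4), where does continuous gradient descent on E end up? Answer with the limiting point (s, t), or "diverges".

(-2, 2)

E is separable, so gradient descent decouples: s follows -∂E/∂s, t follows -∂E/∂t.
∂E/∂s = -12(s + 1)(s + 2)(s + 4); at s=-3 this is -24, so s increases.
∂E/∂t = 6(t - 2)(t + 3); at t=4 this is 84, so t decreases.
s converges to its nearest critical value -2 (a local min of the s-part); t converges to 2. The iterate converges to (-2, 2).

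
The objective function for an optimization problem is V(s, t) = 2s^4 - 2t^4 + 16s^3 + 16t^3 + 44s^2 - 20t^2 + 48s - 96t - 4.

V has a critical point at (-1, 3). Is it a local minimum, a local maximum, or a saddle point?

local minimum

The mixed partial ∂²V/∂s∂t is 0, so the Hessian at any point is diag(V_ss, V_tt) = diag(8(3s^2 + 12s + 11), 8(-3t^2 + 12t - 5)).
At (-1, 3): H = diag(16, 32).
Both eigenvalues are positive, so H is positive definite: a local minimum.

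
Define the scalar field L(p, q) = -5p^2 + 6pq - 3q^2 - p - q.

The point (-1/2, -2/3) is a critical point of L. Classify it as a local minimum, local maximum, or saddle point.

local maximum

The Hessian of L is constant: H = [[-10, 6], [6, -6]].
det(H) = (-10)·(-6) − 6² = 24.
det(H) > 0 and tr(H) = -16 < 0, so H is negative definite and the point is a local maximum.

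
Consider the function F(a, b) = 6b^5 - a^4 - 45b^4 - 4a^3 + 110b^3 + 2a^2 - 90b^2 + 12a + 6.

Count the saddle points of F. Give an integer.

F separates as a function of a plus a function of b, so ∇F=0 decouples.
∂F/∂a = -4(a - 1)(a + 1)(a + 3) = 0 at a ∈ {-3, -1, 1}; ∂F/∂b = 30b(b - 3)(b - 2)(b - 1) = 0 at b ∈ {0, 1, 2, 3}.
The Hessian is diagonal: diag(F_aa, F_bb). Second derivatives: F_aa(-3)=-32, F_aa(-1)=16, F_aa(1)=-32; F_bb(0)=-180, F_bb(1)=60, F_bb(2)=-60, F_bb(3)=180.
Saddle points occur where the two diagonal entries have opposite signs: (-3, 1), (-3, 3), (-1, 0), (-1, 2), (1, 1), (1, 3). Count: 6.

6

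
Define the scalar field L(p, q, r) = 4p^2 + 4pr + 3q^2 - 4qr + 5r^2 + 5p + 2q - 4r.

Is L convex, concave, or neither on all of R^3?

convex

L is quadratic, so its Hessian is the constant matrix H = [[8, 0, 4], [0, 6, -4], [4, -4, 10]].
Leading principal minors: 8, 48, 256.
All positive ⇒ H ≻ 0 ⇒ convex.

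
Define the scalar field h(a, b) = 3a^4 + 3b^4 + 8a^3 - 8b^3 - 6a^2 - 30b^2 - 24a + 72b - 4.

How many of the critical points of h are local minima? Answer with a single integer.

h separates as a function of a plus a function of b, so ∇h=0 decouples.
∂h/∂a = 12(a - 1)(a + 1)(a + 2) = 0 at a ∈ {-2, -1, 1}; ∂h/∂b = 12(b - 3)(b - 1)(b + 2) = 0 at b ∈ {-2, 1, 3}.
The Hessian is diagonal: diag(h_aa, h_bb). Second derivatives: h_aa(-2)=36, h_aa(-1)=-24, h_aa(1)=72; h_bb(-2)=180, h_bb(1)=-72, h_bb(3)=120.
Local minima occur where both diagonal entries positive: (-2, -2), (-2, 3), (1, -2), (1, 3). Count: 4.

4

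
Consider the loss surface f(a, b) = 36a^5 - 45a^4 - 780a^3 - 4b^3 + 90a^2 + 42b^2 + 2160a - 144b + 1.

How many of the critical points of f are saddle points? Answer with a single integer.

f separates as a function of a plus a function of b, so ∇f=0 decouples.
∂f/∂a = 180(a - 4)(a - 1)(a + 1)(a + 3) = 0 at a ∈ {-3, -1, 1, 4}; ∂f/∂b = -12(b - 4)(b - 3) = 0 at b ∈ {3, 4}.
The Hessian is diagonal: diag(f_aa, f_bb). Second derivatives: f_aa(-3)=-10080, f_aa(-1)=3600, f_aa(1)=-4320, f_aa(4)=18900; f_bb(3)=12, f_bb(4)=-12.
Saddle points occur where the two diagonal entries have opposite signs: (-3, 3), (-1, 4), (1, 3), (4, 4). Count: 4.

4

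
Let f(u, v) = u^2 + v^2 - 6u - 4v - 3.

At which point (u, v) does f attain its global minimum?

f(u,v) separates as P(u) + Q(v) − 3, so its minimum is min P + min Q − 3.
P'(u) = 2u - 6 vanishes at u ∈ {3}; Q'(v) = 2v - 4 vanishes at v ∈ {2}.
Local minima of P (where P''>0): P(3)=-9. Local minima of Q: Q(2)=-4.
So the global minimum of f is P(3) + Q(2) − 3 = -9 − 4 − 3 = -16, attained at (3, 2).

(3, 2)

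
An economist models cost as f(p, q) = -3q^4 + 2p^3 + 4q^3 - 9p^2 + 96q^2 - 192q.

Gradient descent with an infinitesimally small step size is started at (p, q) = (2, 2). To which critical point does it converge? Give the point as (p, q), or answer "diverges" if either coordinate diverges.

f is separable, so gradient descent decouples: p follows -∂f/∂p, q follows -∂f/∂q.
∂f/∂p = 6p(p - 3); at p=2 this is -12, so p increases.
∂f/∂q = -12(q - 4)(q - 1)(q + 4); at q=2 this is 144, so q decreases.
p converges to its nearest critical value 3 (a local min of the p-part); q converges to 1. The iterate converges to (3, 1).

(3, 1)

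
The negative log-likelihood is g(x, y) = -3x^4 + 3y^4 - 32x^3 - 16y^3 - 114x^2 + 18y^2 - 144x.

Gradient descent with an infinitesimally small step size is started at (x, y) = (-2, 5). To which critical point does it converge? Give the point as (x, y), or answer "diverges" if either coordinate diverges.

g is separable, so gradient descent decouples: x follows -∂g/∂x, y follows -∂g/∂y.
∂g/∂x = -12(x + 1)(x + 3)(x + 4); at x=-2 this is 24, so x decreases.
∂g/∂y = 12y(y - 3)(y - 1); at y=5 this is 480, so y decreases.
x converges to its nearest critical value -3 (a local min of the x-part); y converges to 3. The iterate converges to (-3, 3).

(-3, 3)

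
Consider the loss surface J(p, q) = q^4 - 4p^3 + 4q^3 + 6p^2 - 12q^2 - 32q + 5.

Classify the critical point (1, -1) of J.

The mixed partial ∂²J/∂p∂q is 0, so the Hessian at any point is diag(J_pp, J_qq) = diag(12(-2p + 1), 12(q^2 + 2q - 2)).
At (1, -1): H = diag(-12, -36).
Both eigenvalues are negative, so H is negative definite: a local maximum.

local maximum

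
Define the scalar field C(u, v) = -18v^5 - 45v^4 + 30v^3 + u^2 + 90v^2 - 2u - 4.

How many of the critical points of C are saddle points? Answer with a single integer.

C separates as a function of u plus a function of v, so ∇C=0 decouples.
∂C/∂u = 2(u - 1) = 0 at u ∈ {1}; ∂C/∂v = -90v(v - 1)(v + 1)(v + 2) = 0 at v ∈ {-2, -1, 0, 1}.
The Hessian is diagonal: diag(C_uu, C_vv). Second derivatives: C_uu(1)=2; C_vv(-2)=540, C_vv(-1)=-180, C_vv(0)=180, C_vv(1)=-540.
Saddle points occur where the two diagonal entries have opposite signs: (1, -1), (1, 1). Count: 2.

2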